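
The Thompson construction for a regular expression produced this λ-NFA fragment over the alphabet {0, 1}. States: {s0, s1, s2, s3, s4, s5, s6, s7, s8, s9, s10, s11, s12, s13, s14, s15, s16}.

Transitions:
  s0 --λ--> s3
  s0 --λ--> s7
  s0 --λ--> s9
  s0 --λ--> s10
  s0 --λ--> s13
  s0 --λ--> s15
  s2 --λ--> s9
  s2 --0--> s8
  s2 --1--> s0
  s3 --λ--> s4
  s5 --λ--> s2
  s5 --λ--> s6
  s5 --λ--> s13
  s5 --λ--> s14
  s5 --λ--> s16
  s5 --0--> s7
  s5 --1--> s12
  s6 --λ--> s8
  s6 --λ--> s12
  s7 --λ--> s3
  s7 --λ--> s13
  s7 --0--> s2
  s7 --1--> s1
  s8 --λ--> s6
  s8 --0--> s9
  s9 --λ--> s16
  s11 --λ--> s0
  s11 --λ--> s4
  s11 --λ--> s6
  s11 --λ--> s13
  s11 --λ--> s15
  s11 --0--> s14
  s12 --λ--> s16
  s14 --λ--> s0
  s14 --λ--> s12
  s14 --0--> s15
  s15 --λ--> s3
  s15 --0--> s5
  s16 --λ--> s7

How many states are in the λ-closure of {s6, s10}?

9

Start with {s6, s10}.
From s6 via λ: add s8, s12.
From s12 via λ: add s16.
From s16 via λ: add s7.
From s7 via λ: add s3, s13.
From s3 via λ: add s4.
λ-closure = {s3, s4, s6, s7, s8, s10, s12, s13, s16}, which has 9 states.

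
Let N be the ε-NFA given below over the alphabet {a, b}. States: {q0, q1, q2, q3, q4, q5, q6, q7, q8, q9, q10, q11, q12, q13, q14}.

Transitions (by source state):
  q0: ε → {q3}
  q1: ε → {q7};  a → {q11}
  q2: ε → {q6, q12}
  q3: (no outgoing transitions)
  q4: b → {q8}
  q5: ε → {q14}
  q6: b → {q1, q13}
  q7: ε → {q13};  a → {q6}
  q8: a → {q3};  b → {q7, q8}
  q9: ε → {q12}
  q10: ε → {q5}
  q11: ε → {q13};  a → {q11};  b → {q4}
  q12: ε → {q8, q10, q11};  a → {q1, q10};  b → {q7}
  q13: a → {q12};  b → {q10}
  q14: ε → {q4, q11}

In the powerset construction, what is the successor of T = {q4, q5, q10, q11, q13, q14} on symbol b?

q4 on b → {q8}.
q11 on b → {q4}.
q13 on b → {q10}.
No b-transition from q5, q10, q14.
Union after reading b: {q4, q8, q10}.
Now take the ε-closure:
From q10 via ε: add q5.
From q5 via ε: add q14.
From q14 via ε: add q11.
From q11 via ε: add q13.
No new states can be added; the closed set is {q4, q5, q8, q10, q11, q13, q14}.

{q4, q5, q8, q10, q11, q13, q14}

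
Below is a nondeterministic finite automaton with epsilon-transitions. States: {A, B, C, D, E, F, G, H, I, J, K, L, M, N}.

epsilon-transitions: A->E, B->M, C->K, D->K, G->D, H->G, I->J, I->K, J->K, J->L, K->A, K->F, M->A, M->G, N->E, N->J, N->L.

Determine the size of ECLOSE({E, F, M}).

7

Start with {E, F, M}.
From M via epsilon: add A, G.
From G via epsilon: add D.
From D via epsilon: add K.
epsilon-closure = {A, D, E, F, G, K, M}, which has 7 states.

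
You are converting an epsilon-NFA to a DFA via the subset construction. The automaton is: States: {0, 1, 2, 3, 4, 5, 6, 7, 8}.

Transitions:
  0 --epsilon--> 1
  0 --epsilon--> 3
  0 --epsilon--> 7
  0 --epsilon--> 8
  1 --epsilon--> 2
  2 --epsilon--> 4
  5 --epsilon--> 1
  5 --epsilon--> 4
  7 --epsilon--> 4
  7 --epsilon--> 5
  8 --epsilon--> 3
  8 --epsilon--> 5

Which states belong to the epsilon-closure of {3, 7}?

Start with {3, 7}.
From 7 via epsilon: add 4, 5.
From 5 via epsilon: add 1.
From 1 via epsilon: add 2.
No new states can be added; the closed set is {1, 2, 3, 4, 5, 7}.

{1, 2, 3, 4, 5, 7}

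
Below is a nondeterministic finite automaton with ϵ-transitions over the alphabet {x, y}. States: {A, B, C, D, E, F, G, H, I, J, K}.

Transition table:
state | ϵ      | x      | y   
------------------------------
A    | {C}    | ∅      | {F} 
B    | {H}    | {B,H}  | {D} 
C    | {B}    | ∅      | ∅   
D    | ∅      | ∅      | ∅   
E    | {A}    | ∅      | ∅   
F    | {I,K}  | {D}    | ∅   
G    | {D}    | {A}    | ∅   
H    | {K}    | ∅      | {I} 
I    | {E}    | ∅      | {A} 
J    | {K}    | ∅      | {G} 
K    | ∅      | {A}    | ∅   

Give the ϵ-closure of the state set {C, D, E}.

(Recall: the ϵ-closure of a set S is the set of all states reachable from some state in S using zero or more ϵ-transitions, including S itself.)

Start with {C, D, E}.
From C via ϵ: add B.
From E via ϵ: add A.
From B via ϵ: add H.
From H via ϵ: add K.
No new states can be added; the closed set is {A, B, C, D, E, H, K}.

{A, B, C, D, E, H, K}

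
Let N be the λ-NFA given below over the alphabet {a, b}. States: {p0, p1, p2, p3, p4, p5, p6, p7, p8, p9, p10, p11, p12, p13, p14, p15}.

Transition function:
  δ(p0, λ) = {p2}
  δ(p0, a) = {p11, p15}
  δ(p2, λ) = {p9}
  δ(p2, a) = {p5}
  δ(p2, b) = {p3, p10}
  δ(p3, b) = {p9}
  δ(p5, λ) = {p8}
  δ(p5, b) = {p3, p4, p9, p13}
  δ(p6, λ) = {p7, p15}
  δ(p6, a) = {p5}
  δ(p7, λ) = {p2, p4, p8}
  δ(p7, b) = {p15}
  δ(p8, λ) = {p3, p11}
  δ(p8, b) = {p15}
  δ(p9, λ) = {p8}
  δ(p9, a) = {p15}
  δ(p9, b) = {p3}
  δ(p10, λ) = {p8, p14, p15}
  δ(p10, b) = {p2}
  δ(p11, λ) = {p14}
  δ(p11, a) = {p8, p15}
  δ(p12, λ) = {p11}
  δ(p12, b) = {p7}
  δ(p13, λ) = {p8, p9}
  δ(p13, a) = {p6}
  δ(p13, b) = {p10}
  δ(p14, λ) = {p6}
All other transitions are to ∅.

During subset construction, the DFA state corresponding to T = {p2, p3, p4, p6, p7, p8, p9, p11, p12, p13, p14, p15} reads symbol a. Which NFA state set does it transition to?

p2 on a → {p5}.
p6 on a → {p5}.
p9 on a → {p15}.
p11 on a → {p8, p15}.
p13 on a → {p6}.
No a-transition from p3, p4, p7, p8, p12, p14, p15.
Union after reading a: {p5, p6, p8, p15}.
Now take the λ-closure:
From p6 via λ: add p7.
From p8 via λ: add p3, p11.
From p7 via λ: add p2, p4.
From p11 via λ: add p14.
From p2 via λ: add p9.
No new states can be added; the closed set is {p2, p3, p4, p5, p6, p7, p8, p9, p11, p14, p15}.

{p2, p3, p4, p5, p6, p7, p8, p9, p11, p14, p15}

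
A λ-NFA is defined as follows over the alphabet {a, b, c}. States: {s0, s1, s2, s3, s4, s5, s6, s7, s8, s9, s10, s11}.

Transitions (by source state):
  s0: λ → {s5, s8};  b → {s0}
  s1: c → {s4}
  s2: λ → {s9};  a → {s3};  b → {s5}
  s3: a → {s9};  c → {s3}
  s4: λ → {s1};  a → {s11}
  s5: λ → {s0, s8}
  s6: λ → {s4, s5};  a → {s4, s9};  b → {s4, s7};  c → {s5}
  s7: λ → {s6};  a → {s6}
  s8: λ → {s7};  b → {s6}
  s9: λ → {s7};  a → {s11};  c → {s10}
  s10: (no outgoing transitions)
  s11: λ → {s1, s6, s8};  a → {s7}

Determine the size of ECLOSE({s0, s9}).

8

Start with {s0, s9}.
From s0 via λ: add s5, s8.
From s9 via λ: add s7.
From s7 via λ: add s6.
From s6 via λ: add s4.
From s4 via λ: add s1.
λ-closure = {s0, s1, s4, s5, s6, s7, s8, s9}, which has 8 states.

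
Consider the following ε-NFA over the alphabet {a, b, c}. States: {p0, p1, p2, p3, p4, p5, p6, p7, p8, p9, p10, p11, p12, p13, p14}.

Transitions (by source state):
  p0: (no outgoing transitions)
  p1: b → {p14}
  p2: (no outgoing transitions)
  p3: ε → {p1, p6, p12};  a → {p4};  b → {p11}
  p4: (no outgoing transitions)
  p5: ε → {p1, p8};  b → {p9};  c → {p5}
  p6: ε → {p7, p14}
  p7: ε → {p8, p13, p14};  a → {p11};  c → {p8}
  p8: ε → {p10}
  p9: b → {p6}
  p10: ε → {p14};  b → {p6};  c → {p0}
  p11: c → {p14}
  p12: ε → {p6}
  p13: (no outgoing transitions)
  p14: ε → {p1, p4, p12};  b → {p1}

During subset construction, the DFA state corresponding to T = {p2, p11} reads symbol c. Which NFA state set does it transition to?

p11 on c → {p14}.
No c-transition from p2.
Union after reading c: {p14}.
Now take the ε-closure:
From p14 via ε: add p1, p4, p12.
From p12 via ε: add p6.
From p6 via ε: add p7.
From p7 via ε: add p8, p13.
From p8 via ε: add p10.
No new states can be added; the closed set is {p1, p4, p6, p7, p8, p10, p12, p13, p14}.

{p1, p4, p6, p7, p8, p10, p12, p13, p14}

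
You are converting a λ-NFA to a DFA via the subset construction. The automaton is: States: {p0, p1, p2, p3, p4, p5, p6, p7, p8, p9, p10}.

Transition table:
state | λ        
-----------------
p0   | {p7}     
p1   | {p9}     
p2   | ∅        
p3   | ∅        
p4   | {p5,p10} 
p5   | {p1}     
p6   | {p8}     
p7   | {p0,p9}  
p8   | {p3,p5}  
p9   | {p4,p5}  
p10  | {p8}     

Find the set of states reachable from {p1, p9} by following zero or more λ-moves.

{p1, p3, p4, p5, p8, p9, p10}

Start with {p1, p9}.
From p9 via λ: add p4, p5.
From p4 via λ: add p10.
From p10 via λ: add p8.
From p8 via λ: add p3.
No new states can be added; the closed set is {p1, p3, p4, p5, p8, p9, p10}.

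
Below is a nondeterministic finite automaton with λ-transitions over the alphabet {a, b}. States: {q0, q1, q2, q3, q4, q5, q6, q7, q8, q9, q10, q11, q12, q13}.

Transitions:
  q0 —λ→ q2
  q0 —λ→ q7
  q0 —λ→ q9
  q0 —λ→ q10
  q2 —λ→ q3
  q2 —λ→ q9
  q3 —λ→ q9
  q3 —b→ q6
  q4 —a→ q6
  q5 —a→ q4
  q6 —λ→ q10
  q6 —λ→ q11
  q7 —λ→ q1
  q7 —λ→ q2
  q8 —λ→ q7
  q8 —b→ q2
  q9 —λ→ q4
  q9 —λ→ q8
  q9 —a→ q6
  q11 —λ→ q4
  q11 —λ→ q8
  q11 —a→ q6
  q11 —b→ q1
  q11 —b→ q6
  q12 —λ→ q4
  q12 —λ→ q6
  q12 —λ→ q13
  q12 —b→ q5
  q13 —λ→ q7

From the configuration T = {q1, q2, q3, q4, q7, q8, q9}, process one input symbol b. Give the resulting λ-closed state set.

q3 on b → {q6}.
q8 on b → {q2}.
No b-transition from q1, q2, q4, q7, q9.
Union after reading b: {q2, q6}.
Now take the λ-closure:
From q2 via λ: add q3, q9.
From q6 via λ: add q10, q11.
From q9 via λ: add q4, q8.
From q8 via λ: add q7.
From q7 via λ: add q1.
No new states can be added; the closed set is {q1, q2, q3, q4, q6, q7, q8, q9, q10, q11}.

{q1, q2, q3, q4, q6, q7, q8, q9, q10, q11}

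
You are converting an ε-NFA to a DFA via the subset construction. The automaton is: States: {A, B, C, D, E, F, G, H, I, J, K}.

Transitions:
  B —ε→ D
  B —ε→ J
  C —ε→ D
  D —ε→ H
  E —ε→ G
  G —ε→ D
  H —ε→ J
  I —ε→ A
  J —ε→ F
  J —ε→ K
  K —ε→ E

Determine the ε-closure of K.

{D, E, F, G, H, J, K}

Start with {K}.
From K via ε: add E.
From E via ε: add G.
From G via ε: add D.
From D via ε: add H.
From H via ε: add J.
From J via ε: add F.
No new states can be added; the closed set is {D, E, F, G, H, J, K}.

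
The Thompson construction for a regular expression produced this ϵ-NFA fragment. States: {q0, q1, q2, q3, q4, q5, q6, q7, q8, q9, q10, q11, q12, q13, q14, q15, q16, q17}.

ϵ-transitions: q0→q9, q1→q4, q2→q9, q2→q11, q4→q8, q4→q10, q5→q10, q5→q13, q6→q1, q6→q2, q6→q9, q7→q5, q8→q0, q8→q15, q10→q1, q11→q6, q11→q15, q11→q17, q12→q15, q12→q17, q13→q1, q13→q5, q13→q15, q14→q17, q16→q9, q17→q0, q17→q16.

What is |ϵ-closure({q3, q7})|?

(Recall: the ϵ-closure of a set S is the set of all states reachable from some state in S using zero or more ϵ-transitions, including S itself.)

Start with {q3, q7}.
From q7 via ϵ: add q5.
From q5 via ϵ: add q10, q13.
From q10 via ϵ: add q1.
From q13 via ϵ: add q15.
From q1 via ϵ: add q4.
From q4 via ϵ: add q8.
From q8 via ϵ: add q0.
From q0 via ϵ: add q9.
ϵ-closure = {q0, q1, q3, q4, q5, q7, q8, q9, q10, q13, q15}, which has 11 states.

11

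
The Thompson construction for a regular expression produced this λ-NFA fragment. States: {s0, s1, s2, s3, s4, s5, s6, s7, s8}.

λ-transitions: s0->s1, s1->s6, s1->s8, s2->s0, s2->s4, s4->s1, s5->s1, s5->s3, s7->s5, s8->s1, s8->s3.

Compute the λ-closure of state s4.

Start with {s4}.
From s4 via λ: add s1.
From s1 via λ: add s6, s8.
From s8 via λ: add s3.
No new states can be added; the closed set is {s1, s3, s4, s6, s8}.

{s1, s3, s4, s6, s8}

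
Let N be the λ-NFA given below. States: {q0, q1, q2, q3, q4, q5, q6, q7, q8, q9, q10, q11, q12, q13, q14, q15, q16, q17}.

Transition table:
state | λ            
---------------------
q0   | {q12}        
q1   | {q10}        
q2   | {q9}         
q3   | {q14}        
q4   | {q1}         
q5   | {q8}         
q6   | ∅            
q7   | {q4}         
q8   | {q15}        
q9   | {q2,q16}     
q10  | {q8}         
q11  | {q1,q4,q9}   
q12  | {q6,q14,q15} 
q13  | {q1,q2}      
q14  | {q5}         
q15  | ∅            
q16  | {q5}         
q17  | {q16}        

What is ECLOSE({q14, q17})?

{q5, q8, q14, q15, q16, q17}

Start with {q14, q17}.
From q14 via λ: add q5.
From q17 via λ: add q16.
From q5 via λ: add q8.
From q8 via λ: add q15.
No new states can be added; the closed set is {q5, q8, q14, q15, q16, q17}.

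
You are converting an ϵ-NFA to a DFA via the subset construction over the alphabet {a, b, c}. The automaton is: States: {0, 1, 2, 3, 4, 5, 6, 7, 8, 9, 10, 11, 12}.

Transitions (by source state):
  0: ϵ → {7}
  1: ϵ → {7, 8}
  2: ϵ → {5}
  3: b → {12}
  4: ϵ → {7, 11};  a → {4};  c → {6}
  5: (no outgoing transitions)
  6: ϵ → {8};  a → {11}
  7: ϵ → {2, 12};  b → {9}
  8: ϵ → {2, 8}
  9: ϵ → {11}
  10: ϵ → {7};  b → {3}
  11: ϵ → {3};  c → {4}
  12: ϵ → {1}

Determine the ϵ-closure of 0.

Start with {0}.
From 0 via ϵ: add 7.
From 7 via ϵ: add 2, 12.
From 2 via ϵ: add 5.
From 12 via ϵ: add 1.
From 1 via ϵ: add 8.
No new states can be added; the closed set is {0, 1, 2, 5, 7, 8, 12}.

{0, 1, 2, 5, 7, 8, 12}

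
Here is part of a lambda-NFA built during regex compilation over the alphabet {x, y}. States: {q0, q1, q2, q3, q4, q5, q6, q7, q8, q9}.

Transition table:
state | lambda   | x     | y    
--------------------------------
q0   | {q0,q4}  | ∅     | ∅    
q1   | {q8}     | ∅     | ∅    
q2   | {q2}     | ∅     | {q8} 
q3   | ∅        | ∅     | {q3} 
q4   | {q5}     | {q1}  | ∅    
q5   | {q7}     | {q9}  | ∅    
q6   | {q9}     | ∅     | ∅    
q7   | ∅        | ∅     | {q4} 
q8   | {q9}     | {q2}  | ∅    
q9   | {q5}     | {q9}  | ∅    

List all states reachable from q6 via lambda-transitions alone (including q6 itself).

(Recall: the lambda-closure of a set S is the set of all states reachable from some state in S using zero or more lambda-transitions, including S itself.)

Start with {q6}.
From q6 via lambda: add q9.
From q9 via lambda: add q5.
From q5 via lambda: add q7.
No new states can be added; the closed set is {q5, q6, q7, q9}.

{q5, q6, q7, q9}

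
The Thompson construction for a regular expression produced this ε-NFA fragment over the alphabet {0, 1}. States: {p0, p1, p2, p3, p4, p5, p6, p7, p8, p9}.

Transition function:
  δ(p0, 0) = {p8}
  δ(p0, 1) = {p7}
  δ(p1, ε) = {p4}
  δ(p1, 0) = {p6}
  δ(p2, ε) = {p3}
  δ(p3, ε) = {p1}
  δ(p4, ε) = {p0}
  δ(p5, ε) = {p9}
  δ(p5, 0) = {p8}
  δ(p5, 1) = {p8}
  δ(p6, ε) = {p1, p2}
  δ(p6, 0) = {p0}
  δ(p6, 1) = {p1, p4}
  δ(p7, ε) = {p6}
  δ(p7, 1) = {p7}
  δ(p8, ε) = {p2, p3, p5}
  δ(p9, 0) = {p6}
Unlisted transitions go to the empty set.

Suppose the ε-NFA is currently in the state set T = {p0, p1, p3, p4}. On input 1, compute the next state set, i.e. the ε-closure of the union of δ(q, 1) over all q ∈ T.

p0 on 1 → {p7}.
No 1-transition from p1, p3, p4.
Union after reading 1: {p7}.
Now take the ε-closure:
From p7 via ε: add p6.
From p6 via ε: add p1, p2.
From p1 via ε: add p4.
From p2 via ε: add p3.
From p4 via ε: add p0.
No new states can be added; the closed set is {p0, p1, p2, p3, p4, p6, p7}.

{p0, p1, p2, p3, p4, p6, p7}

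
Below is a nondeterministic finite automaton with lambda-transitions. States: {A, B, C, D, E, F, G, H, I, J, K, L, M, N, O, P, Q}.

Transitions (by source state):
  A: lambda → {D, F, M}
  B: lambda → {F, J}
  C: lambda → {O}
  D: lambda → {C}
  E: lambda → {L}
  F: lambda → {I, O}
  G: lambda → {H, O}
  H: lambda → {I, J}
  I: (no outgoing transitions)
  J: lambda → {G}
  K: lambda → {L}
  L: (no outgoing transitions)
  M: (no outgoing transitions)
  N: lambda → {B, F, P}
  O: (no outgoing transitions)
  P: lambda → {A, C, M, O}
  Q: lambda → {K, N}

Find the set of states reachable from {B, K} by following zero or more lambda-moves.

Start with {B, K}.
From B via lambda: add F, J.
From K via lambda: add L.
From F via lambda: add I, O.
From J via lambda: add G.
From G via lambda: add H.
No new states can be added; the closed set is {B, F, G, H, I, J, K, L, O}.

{B, F, G, H, I, J, K, L, O}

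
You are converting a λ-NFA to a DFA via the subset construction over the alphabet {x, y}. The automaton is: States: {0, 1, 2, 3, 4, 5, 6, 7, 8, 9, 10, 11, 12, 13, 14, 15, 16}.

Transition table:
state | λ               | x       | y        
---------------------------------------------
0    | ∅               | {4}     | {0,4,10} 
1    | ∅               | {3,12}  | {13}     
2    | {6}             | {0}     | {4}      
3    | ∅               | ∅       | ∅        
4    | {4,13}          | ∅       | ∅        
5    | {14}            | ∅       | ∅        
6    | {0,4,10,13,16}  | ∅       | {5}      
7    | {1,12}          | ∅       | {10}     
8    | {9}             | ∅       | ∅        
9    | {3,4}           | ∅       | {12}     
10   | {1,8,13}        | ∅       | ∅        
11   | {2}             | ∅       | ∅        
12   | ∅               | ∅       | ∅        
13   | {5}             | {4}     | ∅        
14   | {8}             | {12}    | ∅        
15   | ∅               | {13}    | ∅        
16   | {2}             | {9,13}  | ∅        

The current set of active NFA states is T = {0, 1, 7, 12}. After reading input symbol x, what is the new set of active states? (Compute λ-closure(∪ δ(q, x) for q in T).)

0 on x → {4}.
1 on x → {3, 12}.
No x-transition from 7, 12.
Union after reading x: {3, 4, 12}.
Now take the λ-closure:
From 4 via λ: add 13.
From 13 via λ: add 5.
From 5 via λ: add 14.
From 14 via λ: add 8.
From 8 via λ: add 9.
No new states can be added; the closed set is {3, 4, 5, 8, 9, 12, 13, 14}.

{3, 4, 5, 8, 9, 12, 13, 14}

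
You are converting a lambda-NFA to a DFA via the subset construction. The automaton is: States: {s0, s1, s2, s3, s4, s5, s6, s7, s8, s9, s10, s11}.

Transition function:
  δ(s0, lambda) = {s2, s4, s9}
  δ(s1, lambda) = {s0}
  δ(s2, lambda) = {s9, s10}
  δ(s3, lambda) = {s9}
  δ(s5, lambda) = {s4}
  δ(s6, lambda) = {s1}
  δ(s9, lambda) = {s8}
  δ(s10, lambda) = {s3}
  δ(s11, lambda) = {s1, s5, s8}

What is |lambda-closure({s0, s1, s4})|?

Start with {s0, s1, s4}.
From s0 via lambda: add s2, s9.
From s2 via lambda: add s10.
From s9 via lambda: add s8.
From s10 via lambda: add s3.
lambda-closure = {s0, s1, s2, s3, s4, s8, s9, s10}, which has 8 states.

8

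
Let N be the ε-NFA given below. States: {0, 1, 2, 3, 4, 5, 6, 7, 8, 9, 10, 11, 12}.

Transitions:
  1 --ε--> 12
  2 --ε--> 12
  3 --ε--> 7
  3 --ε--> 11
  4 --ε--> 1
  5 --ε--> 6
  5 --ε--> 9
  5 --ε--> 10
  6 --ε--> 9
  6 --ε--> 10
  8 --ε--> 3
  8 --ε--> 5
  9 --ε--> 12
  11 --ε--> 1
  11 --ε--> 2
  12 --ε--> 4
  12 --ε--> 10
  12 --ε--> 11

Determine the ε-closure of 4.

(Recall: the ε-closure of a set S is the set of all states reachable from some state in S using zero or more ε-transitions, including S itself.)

{1, 2, 4, 10, 11, 12}

Start with {4}.
From 4 via ε: add 1.
From 1 via ε: add 12.
From 12 via ε: add 10, 11.
From 11 via ε: add 2.
No new states can be added; the closed set is {1, 2, 4, 10, 11, 12}.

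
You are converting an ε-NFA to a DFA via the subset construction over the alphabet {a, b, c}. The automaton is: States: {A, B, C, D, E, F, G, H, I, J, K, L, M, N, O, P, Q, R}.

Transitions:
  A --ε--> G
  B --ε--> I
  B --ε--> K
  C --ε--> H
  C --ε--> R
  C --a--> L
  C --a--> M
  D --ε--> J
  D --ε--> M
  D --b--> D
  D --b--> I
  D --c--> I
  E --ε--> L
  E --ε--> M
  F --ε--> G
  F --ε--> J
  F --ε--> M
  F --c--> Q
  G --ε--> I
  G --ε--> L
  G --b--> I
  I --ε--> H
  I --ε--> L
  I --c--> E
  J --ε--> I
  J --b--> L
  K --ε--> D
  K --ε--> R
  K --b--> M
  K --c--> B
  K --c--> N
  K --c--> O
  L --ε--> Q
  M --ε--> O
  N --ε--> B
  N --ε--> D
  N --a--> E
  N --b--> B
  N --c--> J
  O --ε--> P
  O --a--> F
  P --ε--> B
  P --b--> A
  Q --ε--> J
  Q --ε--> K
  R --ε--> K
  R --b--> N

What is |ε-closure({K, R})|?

12

Start with {K, R}.
From K via ε: add D.
From D via ε: add J, M.
From J via ε: add I.
From M via ε: add O.
From I via ε: add H, L.
From O via ε: add P.
From L via ε: add Q.
From P via ε: add B.
ε-closure = {B, D, H, I, J, K, L, M, O, P, Q, R}, which has 12 states.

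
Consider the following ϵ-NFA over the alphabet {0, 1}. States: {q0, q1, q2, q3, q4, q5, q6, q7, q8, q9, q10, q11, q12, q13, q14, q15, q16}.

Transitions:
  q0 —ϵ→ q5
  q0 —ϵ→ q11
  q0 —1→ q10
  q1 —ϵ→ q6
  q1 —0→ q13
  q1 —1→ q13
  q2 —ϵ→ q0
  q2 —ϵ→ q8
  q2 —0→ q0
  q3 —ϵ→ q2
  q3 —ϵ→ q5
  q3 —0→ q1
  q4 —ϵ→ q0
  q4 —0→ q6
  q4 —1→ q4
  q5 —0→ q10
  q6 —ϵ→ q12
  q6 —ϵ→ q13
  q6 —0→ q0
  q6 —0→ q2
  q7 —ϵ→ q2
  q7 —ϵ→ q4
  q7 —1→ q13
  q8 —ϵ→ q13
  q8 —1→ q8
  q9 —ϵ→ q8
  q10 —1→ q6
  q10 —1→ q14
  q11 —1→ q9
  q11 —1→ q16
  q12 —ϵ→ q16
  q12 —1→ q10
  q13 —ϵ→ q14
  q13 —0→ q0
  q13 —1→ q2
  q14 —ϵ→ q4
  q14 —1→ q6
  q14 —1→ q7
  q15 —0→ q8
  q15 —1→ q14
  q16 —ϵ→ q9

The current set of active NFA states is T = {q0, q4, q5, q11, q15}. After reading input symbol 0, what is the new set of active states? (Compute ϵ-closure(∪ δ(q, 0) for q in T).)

{q0, q4, q5, q6, q8, q9, q10, q11, q12, q13, q14, q16}

q4 on 0 → {q6}.
q5 on 0 → {q10}.
q15 on 0 → {q8}.
No 0-transition from q0, q11.
Union after reading 0: {q6, q8, q10}.
Now take the ϵ-closure:
From q6 via ϵ: add q12, q13.
From q12 via ϵ: add q16.
From q13 via ϵ: add q14.
From q14 via ϵ: add q4.
From q16 via ϵ: add q9.
From q4 via ϵ: add q0.
From q0 via ϵ: add q5, q11.
No new states can be added; the closed set is {q0, q4, q5, q6, q8, q9, q10, q11, q12, q13, q14, q16}.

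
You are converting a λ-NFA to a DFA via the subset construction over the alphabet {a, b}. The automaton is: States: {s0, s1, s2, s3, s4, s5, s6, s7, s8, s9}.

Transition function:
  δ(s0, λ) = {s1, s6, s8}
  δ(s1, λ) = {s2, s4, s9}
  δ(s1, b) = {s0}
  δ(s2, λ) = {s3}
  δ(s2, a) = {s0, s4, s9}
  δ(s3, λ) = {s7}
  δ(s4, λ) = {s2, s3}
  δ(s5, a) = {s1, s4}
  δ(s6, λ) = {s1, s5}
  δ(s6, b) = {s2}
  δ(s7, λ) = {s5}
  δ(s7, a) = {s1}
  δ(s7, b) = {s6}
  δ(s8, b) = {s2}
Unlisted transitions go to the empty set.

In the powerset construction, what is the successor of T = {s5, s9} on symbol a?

{s1, s2, s3, s4, s5, s7, s9}

s5 on a → {s1, s4}.
No a-transition from s9.
Union after reading a: {s1, s4}.
Now take the λ-closure:
From s1 via λ: add s2, s9.
From s4 via λ: add s3.
From s3 via λ: add s7.
From s7 via λ: add s5.
No new states can be added; the closed set is {s1, s2, s3, s4, s5, s7, s9}.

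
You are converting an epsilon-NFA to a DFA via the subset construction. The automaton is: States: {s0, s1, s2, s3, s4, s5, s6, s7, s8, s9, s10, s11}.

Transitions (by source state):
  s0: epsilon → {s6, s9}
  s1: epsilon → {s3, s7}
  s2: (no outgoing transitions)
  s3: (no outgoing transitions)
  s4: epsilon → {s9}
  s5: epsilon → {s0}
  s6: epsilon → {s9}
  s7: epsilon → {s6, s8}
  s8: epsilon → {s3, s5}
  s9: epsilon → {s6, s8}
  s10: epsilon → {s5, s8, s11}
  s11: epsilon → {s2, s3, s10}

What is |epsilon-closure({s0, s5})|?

Start with {s0, s5}.
From s0 via epsilon: add s6, s9.
From s9 via epsilon: add s8.
From s8 via epsilon: add s3.
epsilon-closure = {s0, s3, s5, s6, s8, s9}, which has 6 states.

6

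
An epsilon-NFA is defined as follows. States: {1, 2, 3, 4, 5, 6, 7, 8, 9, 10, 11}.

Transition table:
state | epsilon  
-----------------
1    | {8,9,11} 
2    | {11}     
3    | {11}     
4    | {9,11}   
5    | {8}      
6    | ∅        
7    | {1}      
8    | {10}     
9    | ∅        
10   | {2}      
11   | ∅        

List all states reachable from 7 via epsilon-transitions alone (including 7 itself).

{1, 2, 7, 8, 9, 10, 11}

Start with {7}.
From 7 via epsilon: add 1.
From 1 via epsilon: add 8, 9, 11.
From 8 via epsilon: add 10.
From 10 via epsilon: add 2.
No new states can be added; the closed set is {1, 2, 7, 8, 9, 10, 11}.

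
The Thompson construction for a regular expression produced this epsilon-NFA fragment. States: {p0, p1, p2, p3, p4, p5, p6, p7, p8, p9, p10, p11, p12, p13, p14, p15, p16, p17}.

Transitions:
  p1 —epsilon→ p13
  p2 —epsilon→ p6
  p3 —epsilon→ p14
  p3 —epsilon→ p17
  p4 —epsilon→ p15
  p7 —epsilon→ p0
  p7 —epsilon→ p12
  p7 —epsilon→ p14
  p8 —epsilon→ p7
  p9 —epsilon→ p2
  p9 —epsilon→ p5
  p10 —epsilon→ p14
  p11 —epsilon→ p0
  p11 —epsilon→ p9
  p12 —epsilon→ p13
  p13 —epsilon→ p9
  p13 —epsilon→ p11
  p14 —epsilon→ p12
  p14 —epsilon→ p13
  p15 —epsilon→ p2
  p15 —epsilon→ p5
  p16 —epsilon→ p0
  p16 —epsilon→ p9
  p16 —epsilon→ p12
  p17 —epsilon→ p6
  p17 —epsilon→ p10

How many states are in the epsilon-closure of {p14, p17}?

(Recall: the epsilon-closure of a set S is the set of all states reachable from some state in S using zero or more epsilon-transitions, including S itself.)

11

Start with {p14, p17}.
From p14 via epsilon: add p12, p13.
From p17 via epsilon: add p6, p10.
From p13 via epsilon: add p9, p11.
From p9 via epsilon: add p2, p5.
From p11 via epsilon: add p0.
epsilon-closure = {p0, p2, p5, p6, p9, p10, p11, p12, p13, p14, p17}, which has 11 states.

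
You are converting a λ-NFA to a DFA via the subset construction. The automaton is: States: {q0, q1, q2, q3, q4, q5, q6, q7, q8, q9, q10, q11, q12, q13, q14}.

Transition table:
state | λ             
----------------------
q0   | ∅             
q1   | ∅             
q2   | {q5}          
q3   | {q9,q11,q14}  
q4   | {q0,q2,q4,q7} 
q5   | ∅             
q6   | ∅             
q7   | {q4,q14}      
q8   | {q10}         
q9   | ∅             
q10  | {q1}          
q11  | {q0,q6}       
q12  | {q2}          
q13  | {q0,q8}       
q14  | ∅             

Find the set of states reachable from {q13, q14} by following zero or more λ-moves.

{q0, q1, q8, q10, q13, q14}

Start with {q13, q14}.
From q13 via λ: add q0, q8.
From q8 via λ: add q10.
From q10 via λ: add q1.
No new states can be added; the closed set is {q0, q1, q8, q10, q13, q14}.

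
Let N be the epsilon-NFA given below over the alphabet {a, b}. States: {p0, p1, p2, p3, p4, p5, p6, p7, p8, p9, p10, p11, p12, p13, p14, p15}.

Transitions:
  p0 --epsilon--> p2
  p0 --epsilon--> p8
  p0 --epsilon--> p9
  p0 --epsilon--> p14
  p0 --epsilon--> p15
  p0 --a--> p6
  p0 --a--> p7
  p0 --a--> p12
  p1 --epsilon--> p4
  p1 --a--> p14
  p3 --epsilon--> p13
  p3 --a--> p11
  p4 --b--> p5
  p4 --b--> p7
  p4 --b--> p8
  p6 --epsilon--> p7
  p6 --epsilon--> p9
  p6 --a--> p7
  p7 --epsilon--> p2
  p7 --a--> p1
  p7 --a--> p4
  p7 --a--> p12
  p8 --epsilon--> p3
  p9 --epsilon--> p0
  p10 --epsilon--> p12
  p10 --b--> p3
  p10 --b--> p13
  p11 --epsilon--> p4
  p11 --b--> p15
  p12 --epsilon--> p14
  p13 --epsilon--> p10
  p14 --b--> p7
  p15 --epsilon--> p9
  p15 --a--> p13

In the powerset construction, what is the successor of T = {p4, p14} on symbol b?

p4 on b → {p5, p7, p8}.
p14 on b → {p7}.
Union after reading b: {p5, p7, p8}.
Now take the epsilon-closure:
From p7 via epsilon: add p2.
From p8 via epsilon: add p3.
From p3 via epsilon: add p13.
From p13 via epsilon: add p10.
From p10 via epsilon: add p12.
From p12 via epsilon: add p14.
No new states can be added; the closed set is {p2, p3, p5, p7, p8, p10, p12, p13, p14}.

{p2, p3, p5, p7, p8, p10, p12, p13, p14}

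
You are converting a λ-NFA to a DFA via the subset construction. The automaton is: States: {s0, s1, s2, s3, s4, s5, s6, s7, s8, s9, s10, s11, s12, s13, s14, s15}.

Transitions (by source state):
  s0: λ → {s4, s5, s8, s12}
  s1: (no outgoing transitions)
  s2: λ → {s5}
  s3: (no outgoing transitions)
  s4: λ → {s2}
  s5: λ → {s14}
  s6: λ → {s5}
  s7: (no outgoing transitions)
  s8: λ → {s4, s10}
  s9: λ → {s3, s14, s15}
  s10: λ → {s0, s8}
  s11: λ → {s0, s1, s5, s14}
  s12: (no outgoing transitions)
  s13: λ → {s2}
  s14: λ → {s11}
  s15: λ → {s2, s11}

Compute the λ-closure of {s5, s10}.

Start with {s5, s10}.
From s5 via λ: add s14.
From s10 via λ: add s0, s8.
From s0 via λ: add s4, s12.
From s14 via λ: add s11.
From s4 via λ: add s2.
From s11 via λ: add s1.
No new states can be added; the closed set is {s0, s1, s2, s4, s5, s8, s10, s11, s12, s14}.

{s0, s1, s2, s4, s5, s8, s10, s11, s12, s14}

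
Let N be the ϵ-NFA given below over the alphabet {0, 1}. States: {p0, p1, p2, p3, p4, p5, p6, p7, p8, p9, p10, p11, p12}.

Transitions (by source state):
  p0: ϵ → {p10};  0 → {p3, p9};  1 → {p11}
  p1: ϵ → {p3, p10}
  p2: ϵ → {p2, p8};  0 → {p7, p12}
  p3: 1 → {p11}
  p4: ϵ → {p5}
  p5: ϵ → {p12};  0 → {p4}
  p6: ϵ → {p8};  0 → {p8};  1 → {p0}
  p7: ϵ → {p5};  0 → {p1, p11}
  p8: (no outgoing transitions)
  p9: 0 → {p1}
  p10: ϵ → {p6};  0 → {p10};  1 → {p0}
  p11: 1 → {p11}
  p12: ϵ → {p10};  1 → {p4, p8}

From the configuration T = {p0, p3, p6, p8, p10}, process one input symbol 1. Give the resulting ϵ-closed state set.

p0 on 1 → {p11}.
p3 on 1 → {p11}.
p6 on 1 → {p0}.
p10 on 1 → {p0}.
No 1-transition from p8.
Union after reading 1: {p0, p11}.
Now take the ϵ-closure:
From p0 via ϵ: add p10.
From p10 via ϵ: add p6.
From p6 via ϵ: add p8.
No new states can be added; the closed set is {p0, p6, p8, p10, p11}.

{p0, p6, p8, p10, p11}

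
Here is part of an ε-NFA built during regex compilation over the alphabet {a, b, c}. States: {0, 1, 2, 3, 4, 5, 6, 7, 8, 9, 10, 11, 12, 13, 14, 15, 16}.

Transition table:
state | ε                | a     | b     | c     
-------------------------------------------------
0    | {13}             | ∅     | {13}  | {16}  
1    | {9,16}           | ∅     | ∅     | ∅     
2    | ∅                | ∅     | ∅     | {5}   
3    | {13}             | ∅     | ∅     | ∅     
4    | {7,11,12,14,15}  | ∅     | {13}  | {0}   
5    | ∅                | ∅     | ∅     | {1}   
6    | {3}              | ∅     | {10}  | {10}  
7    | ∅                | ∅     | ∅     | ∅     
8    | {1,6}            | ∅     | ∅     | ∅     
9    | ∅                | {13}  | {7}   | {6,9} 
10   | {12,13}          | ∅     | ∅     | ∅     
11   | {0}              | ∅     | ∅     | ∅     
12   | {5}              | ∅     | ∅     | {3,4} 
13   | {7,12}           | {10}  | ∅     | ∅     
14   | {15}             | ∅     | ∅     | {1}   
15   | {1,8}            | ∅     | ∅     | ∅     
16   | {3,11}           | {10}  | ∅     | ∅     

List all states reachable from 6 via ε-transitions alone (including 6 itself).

{3, 5, 6, 7, 12, 13}

Start with {6}.
From 6 via ε: add 3.
From 3 via ε: add 13.
From 13 via ε: add 7, 12.
From 12 via ε: add 5.
No new states can be added; the closed set is {3, 5, 6, 7, 12, 13}.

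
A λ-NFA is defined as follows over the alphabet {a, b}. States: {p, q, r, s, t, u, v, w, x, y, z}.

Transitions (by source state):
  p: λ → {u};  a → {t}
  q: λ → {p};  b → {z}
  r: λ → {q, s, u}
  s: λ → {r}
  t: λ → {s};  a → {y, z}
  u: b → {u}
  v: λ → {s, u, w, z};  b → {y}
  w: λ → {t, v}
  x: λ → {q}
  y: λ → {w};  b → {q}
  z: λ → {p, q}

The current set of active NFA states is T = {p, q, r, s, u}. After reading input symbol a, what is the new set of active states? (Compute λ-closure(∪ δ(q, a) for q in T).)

{p, q, r, s, t, u}

p on a → {t}.
No a-transition from q, r, s, u.
Union after reading a: {t}.
Now take the λ-closure:
From t via λ: add s.
From s via λ: add r.
From r via λ: add q, u.
From q via λ: add p.
No new states can be added; the closed set is {p, q, r, s, t, u}.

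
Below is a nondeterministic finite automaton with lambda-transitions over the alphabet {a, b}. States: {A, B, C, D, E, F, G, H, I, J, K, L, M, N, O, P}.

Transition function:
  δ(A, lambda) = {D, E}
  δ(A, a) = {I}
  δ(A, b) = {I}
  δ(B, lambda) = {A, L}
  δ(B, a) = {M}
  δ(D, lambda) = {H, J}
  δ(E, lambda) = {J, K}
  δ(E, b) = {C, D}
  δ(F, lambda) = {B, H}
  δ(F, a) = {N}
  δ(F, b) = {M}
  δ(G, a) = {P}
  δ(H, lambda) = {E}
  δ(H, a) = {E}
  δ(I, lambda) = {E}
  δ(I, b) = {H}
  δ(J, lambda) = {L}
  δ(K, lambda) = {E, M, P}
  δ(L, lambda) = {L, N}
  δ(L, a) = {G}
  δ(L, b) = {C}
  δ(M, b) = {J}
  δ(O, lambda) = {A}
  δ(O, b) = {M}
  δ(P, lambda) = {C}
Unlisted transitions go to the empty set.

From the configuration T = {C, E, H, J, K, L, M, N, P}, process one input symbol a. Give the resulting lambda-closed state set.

{C, E, G, J, K, L, M, N, P}

H on a → {E}.
L on a → {G}.
No a-transition from C, E, J, K, M, N, P.
Union after reading a: {E, G}.
Now take the lambda-closure:
From E via lambda: add J, K.
From J via lambda: add L.
From K via lambda: add M, P.
From L via lambda: add N.
From P via lambda: add C.
No new states can be added; the closed set is {C, E, G, J, K, L, M, N, P}.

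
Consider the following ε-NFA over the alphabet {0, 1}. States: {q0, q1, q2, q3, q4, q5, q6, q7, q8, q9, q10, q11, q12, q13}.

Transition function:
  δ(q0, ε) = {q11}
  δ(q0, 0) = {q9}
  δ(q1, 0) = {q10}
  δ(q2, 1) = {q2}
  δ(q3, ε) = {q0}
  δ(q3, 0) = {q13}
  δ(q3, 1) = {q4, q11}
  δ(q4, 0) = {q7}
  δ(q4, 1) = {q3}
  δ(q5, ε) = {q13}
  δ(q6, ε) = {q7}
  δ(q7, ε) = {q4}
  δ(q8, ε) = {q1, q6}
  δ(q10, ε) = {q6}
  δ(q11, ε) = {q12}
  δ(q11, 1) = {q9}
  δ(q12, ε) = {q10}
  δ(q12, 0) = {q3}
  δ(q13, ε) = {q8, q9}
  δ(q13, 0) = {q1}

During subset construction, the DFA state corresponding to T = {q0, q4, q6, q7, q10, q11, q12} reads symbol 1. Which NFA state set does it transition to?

q4 on 1 → {q3}.
q11 on 1 → {q9}.
No 1-transition from q0, q6, q7, q10, q12.
Union after reading 1: {q3, q9}.
Now take the ε-closure:
From q3 via ε: add q0.
From q0 via ε: add q11.
From q11 via ε: add q12.
From q12 via ε: add q10.
From q10 via ε: add q6.
From q6 via ε: add q7.
From q7 via ε: add q4.
No new states can be added; the closed set is {q0, q3, q4, q6, q7, q9, q10, q11, q12}.

{q0, q3, q4, q6, q7, q9, q10, q11, q12}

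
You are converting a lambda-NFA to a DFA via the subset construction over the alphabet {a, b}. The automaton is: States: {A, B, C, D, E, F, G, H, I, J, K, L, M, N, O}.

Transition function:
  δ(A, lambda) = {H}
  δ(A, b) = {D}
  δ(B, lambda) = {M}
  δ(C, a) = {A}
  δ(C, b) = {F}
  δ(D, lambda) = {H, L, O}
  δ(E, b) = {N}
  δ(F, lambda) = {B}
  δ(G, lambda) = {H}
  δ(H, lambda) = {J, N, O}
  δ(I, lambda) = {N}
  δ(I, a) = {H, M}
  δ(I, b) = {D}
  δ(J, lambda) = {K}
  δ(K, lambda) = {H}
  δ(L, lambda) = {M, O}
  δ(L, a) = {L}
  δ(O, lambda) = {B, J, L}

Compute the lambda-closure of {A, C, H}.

Start with {A, C, H}.
From H via lambda: add J, N, O.
From J via lambda: add K.
From O via lambda: add B, L.
From B via lambda: add M.
No new states can be added; the closed set is {A, B, C, H, J, K, L, M, N, O}.

{A, B, C, H, J, K, L, M, N, O}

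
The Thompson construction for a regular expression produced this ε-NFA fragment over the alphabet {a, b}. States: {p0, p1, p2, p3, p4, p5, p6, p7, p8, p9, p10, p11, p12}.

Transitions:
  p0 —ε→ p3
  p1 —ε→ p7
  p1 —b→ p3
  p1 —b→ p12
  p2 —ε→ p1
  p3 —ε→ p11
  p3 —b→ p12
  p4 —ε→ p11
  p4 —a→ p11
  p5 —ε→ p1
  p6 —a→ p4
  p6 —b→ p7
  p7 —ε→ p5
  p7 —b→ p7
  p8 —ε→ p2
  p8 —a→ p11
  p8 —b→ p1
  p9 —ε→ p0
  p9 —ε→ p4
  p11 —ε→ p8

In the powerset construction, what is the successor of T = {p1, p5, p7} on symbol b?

p1 on b → {p3, p12}.
p7 on b → {p7}.
No b-transition from p5.
Union after reading b: {p3, p7, p12}.
Now take the ε-closure:
From p3 via ε: add p11.
From p7 via ε: add p5.
From p5 via ε: add p1.
From p11 via ε: add p8.
From p8 via ε: add p2.
No new states can be added; the closed set is {p1, p2, p3, p5, p7, p8, p11, p12}.

{p1, p2, p3, p5, p7, p8, p11, p12}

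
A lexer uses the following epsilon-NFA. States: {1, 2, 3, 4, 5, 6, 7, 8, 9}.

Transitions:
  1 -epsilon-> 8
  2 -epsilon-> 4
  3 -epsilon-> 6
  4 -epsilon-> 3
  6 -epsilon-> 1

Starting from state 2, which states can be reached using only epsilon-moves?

Start with {2}.
From 2 via epsilon: add 4.
From 4 via epsilon: add 3.
From 3 via epsilon: add 6.
From 6 via epsilon: add 1.
From 1 via epsilon: add 8.
No new states can be added; the closed set is {1, 2, 3, 4, 6, 8}.

{1, 2, 3, 4, 6, 8}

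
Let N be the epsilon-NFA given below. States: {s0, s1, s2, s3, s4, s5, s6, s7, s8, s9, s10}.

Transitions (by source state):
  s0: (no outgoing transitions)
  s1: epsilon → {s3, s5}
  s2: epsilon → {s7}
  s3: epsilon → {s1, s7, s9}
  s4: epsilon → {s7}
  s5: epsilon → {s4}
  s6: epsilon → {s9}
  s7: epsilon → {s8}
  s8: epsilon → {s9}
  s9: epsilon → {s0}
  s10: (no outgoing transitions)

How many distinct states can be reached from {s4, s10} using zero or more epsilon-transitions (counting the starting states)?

Start with {s4, s10}.
From s4 via epsilon: add s7.
From s7 via epsilon: add s8.
From s8 via epsilon: add s9.
From s9 via epsilon: add s0.
epsilon-closure = {s0, s4, s7, s8, s9, s10}, which has 6 states.

6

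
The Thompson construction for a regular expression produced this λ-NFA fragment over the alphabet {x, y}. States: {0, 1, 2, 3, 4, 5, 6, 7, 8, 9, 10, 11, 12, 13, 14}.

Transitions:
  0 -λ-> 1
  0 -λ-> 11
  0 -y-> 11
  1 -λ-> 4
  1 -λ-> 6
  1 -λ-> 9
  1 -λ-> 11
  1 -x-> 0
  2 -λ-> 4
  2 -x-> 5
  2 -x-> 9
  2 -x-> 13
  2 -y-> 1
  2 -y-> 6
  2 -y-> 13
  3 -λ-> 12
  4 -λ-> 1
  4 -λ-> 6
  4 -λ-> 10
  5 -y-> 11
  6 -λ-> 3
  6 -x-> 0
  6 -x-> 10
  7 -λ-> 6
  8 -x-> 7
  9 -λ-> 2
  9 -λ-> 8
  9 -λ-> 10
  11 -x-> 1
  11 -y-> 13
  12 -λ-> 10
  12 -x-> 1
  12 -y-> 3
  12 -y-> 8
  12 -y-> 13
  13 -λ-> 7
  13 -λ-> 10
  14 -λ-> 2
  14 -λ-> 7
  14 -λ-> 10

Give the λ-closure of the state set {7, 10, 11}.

{3, 6, 7, 10, 11, 12}

Start with {7, 10, 11}.
From 7 via λ: add 6.
From 6 via λ: add 3.
From 3 via λ: add 12.
No new states can be added; the closed set is {3, 6, 7, 10, 11, 12}.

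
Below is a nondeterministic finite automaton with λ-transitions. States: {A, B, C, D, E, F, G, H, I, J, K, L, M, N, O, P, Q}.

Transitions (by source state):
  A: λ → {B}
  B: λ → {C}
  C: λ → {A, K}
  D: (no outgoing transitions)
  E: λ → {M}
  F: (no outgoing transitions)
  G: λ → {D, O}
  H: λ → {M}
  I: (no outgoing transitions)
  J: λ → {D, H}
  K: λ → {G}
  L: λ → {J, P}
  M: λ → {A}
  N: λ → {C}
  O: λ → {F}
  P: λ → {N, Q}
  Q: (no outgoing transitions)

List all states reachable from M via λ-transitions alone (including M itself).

Start with {M}.
From M via λ: add A.
From A via λ: add B.
From B via λ: add C.
From C via λ: add K.
From K via λ: add G.
From G via λ: add D, O.
From O via λ: add F.
No new states can be added; the closed set is {A, B, C, D, F, G, K, M, O}.

{A, B, C, D, F, G, K, M, O}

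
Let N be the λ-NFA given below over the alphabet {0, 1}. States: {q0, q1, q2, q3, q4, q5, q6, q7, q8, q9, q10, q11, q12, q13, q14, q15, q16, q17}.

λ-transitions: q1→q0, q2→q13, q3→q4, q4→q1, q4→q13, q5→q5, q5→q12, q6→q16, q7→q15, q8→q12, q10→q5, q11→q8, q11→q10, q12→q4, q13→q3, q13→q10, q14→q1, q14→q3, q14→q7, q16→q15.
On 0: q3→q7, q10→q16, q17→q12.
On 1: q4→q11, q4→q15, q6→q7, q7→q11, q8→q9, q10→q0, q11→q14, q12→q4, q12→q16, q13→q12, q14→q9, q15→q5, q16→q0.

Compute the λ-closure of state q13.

Start with {q13}.
From q13 via λ: add q3, q10.
From q3 via λ: add q4.
From q10 via λ: add q5.
From q4 via λ: add q1.
From q5 via λ: add q12.
From q1 via λ: add q0.
No new states can be added; the closed set is {q0, q1, q3, q4, q5, q10, q12, q13}.

{q0, q1, q3, q4, q5, q10, q12, q13}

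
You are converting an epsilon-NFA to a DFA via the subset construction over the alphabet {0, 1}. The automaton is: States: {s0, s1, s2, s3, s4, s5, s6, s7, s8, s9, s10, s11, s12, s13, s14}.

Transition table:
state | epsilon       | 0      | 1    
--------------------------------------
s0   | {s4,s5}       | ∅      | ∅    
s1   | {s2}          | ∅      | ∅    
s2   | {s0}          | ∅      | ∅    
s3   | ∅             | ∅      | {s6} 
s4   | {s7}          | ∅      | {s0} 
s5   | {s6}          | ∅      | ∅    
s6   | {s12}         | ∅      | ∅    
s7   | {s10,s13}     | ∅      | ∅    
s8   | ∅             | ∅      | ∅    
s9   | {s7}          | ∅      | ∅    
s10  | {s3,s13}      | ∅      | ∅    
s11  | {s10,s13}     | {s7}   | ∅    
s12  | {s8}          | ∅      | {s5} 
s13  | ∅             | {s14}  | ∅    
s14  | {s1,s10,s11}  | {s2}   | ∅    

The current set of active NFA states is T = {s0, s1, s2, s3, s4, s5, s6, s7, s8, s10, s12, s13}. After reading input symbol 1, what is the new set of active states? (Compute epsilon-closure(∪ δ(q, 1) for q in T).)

s3 on 1 → {s6}.
s4 on 1 → {s0}.
s12 on 1 → {s5}.
No 1-transition from s0, s1, s2, s5, s6, s7, s8, s10, s13.
Union after reading 1: {s0, s5, s6}.
Now take the epsilon-closure:
From s0 via epsilon: add s4.
From s6 via epsilon: add s12.
From s4 via epsilon: add s7.
From s12 via epsilon: add s8.
From s7 via epsilon: add s10, s13.
From s10 via epsilon: add s3.
No new states can be added; the closed set is {s0, s3, s4, s5, s6, s7, s8, s10, s12, s13}.

{s0, s3, s4, s5, s6, s7, s8, s10, s12, s13}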